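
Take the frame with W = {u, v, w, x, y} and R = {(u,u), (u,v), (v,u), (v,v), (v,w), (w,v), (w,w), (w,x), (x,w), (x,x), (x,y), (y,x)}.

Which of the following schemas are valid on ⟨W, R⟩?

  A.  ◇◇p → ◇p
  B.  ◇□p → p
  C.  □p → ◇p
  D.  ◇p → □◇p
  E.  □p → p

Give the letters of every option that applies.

B, C

R is not reflexive: not y R y.
R is symmetric: every R-edge is matched by its reverse.
R is not transitive: u R v and v R w but not u R w.
R is not euclidean: v R u and v R w but not u R w.
R is serial: every world has an R-successor.
(A) ◇◇p → ◇p is the dual of axiom 4; it is valid on a frame exactly when R is transitive. R is not transitive, so not valid.
(B) ◇□p → p is the dual of axiom B; it is valid on a frame exactly when R is symmetric. R is symmetric, so valid.
(C) □p → ◇p is axiom D, which corresponds to seriality. R is serial — valid.
(D) axiom 5: valid iff R is euclidean. R is not euclidean — not valid.
(E) □p → p is axiom T; it is valid on a frame exactly when R is reflexive. R is not reflexive, so not valid.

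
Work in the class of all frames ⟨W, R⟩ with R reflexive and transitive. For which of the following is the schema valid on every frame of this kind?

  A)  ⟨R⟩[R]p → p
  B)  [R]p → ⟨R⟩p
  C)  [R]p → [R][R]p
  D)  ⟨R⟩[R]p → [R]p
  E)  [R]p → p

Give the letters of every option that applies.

B, C, E

Reflexive relations are serial.
(A) ⟨R⟩[R]p → p (the dual of axiom B) characterises the symmetric frames. Such an R need not be symmetric — not valid.
(B) [R]p → ⟨R⟩p is axiom D, which corresponds to seriality. Every such R is serial — valid.
(C) axiom 4: valid iff R is transitive. Every such R is transitive — valid.
(D) ⟨R⟩[R]p → [R]p is the dual of axiom 5, which corresponds to the euclidean property. Such an R need not be euclidean — not valid.
(E) [R]p → p is axiom T, which corresponds to reflexivity. Every such R is reflexive — valid.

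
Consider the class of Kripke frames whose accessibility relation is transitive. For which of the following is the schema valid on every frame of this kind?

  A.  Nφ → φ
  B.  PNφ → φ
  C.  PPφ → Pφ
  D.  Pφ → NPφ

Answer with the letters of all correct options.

(A) Nφ → φ (axiom T) characterises the reflexive frames. Such an R need not be reflexive — not valid.
(B) PNφ → φ (the dual of axiom B) characterises the symmetric frames. Such an R need not be symmetric — not valid.
(C) the dual of axiom 4: valid iff R is transitive. Every such R is transitive — valid.
(D) axiom 5: valid iff R is euclidean. Such an R need not be euclidean — not valid.

C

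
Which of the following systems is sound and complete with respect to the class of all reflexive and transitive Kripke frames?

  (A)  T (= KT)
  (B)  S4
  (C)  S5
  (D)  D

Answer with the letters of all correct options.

B

(A) T (= KT) is determined by the class of reflexive frames.
(B) S4 is determined by exactly this class.
(C) S5 is determined by the class of reflexive, symmetric, and transitive frames.
(D) D is determined by the class of serial frames.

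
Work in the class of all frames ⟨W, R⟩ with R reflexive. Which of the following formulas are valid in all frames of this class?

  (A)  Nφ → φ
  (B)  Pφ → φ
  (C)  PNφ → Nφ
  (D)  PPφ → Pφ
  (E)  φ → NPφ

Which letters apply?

A

A reflexive relation is serial.
(A) Nφ → φ (axiom T) characterises the reflexive frames. Every such R is reflexive — valid.
(B) Pφ → φ is the converse of T; it holds exactly when R ⊆ identity. Such an R need not be a subset of the identity — not valid.
(C) the dual of axiom 5: valid iff R is euclidean. Such an R need not be euclidean — not valid.
(D) PPφ → Pφ is the dual of axiom 4; it is valid on a frame exactly when R is transitive. Such an R need not be transitive, so not valid.
(E) φ → NPφ is axiom B; it is valid on a frame exactly when R is symmetric. Such an R need not be symmetric, so not valid.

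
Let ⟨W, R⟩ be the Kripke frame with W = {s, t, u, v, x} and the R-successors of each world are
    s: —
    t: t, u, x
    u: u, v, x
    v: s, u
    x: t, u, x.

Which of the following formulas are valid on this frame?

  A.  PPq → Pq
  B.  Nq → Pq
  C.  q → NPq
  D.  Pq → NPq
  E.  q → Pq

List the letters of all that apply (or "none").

none

R is not reflexive: not s R s.
R is not symmetric: t R u but not u R t.
R is not transitive: t R u and u R v but not t R v.
R is not euclidean: t R u and t R t but not u R t.
R is not serial: s has no R-successor.
(A) the dual of axiom 4: valid iff R is transitive. R is not transitive — not valid.
(B) Nq → Pq (axiom D) characterises the serial frames. R is not serial — not valid.
(C) q → NPq is axiom B, which corresponds to symmetry. R is not symmetric — not valid.
(D) Pq → NPq (axiom 5) characterises the euclidean frames. R is not euclidean — not valid.
(E) q → Pq is the dual of axiom T, which corresponds to reflexivity. R is not reflexive — not valid.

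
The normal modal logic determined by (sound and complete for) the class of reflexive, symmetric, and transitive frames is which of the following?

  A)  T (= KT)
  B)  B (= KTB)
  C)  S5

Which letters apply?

C

(A) T (= KT) is determined by the class of reflexive frames.
(B) B (= KTB) is determined by the class of reflexive and symmetric frames.
(C) S5 is determined by exactly this class.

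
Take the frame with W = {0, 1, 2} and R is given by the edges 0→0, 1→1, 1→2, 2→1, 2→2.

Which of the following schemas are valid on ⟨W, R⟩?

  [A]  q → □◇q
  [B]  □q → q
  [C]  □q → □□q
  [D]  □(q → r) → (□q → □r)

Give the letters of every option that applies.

A, B, C, D

R is reflexive: each world relates to itself.
R is symmetric: every R-edge is matched by its reverse.
R is transitive: R is closed under composition.
(A) axiom B: valid iff R is symmetric. R is symmetric — valid.
(B) □q → q is axiom T; it is valid on a frame exactly when R is reflexive. R is reflexive, so valid.
(C) axiom 4: valid iff R is transitive. R is transitive — valid.
(D) □(q → r) → (□q → □r) is the K axiom; it holds on all frames — valid.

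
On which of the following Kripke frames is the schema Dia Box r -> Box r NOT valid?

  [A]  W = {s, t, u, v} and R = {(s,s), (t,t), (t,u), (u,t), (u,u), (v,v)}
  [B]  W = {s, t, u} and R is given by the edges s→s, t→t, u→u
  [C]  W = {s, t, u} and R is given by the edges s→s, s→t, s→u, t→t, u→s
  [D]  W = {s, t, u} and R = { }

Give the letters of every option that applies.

C

The schema Dia Box r -> Box r is the dual of axiom 5; it is valid on a frame iff R is euclidean.
(A) R is euclidean (any two R-successors of the same world are R-related), so the schema is valid here.
(B) R is euclidean (any two R-successors of the same world are R-related), so the schema is valid here.
(C) R is not euclidean (s R t and s R s but not t R s), so the schema fails here.
(D) R is euclidean (any two R-successors of the same world are R-related), so the schema is valid here.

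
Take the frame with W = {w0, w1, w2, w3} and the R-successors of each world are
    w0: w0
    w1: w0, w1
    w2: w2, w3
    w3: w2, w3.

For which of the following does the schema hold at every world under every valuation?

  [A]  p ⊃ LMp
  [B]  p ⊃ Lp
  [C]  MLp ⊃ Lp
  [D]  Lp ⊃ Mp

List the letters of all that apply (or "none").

R is not symmetric: w1 R w0 but not w0 R w1.
R is not euclidean: w1 R w0 and w1 R w1 but not w0 R w1.
R is serial: every world has an R-successor.
R is not a subset of the identity: w1 R w0 with w1 ≠ w0.
(A) p ⊃ LMp (axiom B) characterises the symmetric frames. R is not symmetric — not valid.
(B) p ⊃ Lp (equivalent to ◇p→p) corresponds to R being a subset of the identity. Here R ⊄ identity, so not valid.
(C) MLp ⊃ Lp is the dual of axiom 5, which corresponds to the euclidean property. R is not euclidean — not valid.
(D) Lp ⊃ Mp is axiom D; it is valid on a frame exactly when R is serial. R is serial, so valid.

D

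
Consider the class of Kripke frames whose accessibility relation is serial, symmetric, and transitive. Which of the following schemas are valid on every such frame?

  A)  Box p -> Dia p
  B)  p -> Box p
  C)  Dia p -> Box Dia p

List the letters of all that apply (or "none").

A serial symmetric transitive relation is reflexive (take any v with uRv; symmetry gives vRu and transitivity gives uRu), hence an equivalence relation.
(A) axiom D: valid iff R is serial. Every such R is serial — valid.
(B) p -> Box p is equivalent to ◇p→p; it holds exactly when R ⊆ identity. Such an R need not be a subset of the identity — not valid.
(C) axiom 5: valid iff R is euclidean. Every such R is euclidean — valid.

A, C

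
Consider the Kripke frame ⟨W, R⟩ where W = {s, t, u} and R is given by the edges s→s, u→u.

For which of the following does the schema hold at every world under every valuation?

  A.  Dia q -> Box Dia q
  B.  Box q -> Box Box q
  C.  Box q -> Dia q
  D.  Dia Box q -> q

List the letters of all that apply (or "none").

R is symmetric: every R-edge is matched by its reverse.
R is transitive: R is closed under composition.
R is euclidean: any two R-successors of the same world are R-related.
R is not serial: t has no R-successor.
(A) Dia q -> Box Dia q is axiom 5; it is valid on a frame exactly when R is euclidean. R is euclidean, so valid.
(B) Box q -> Box Box q (axiom 4) characterises the transitive frames. R is transitive — valid.
(C) Box q -> Dia q is axiom D, which corresponds to seriality. R is not serial — not valid.
(D) the dual of axiom B: valid iff R is symmetric. R is symmetric — valid.

A, B, D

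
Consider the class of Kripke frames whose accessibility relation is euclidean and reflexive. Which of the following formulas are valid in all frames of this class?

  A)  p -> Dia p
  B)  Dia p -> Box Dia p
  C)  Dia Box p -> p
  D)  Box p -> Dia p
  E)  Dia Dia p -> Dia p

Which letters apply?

A reflexive euclidean relation is also symmetric (from wRw and wRv the euclidean condition gives vRw) and hence transitive; it is an equivalence relation.
(A) p -> Dia p (the dual of axiom T) characterises the reflexive frames. Every such R is reflexive — valid.
(B) axiom 5: valid iff R is euclidean. Every such R is euclidean — valid.
(C) Dia Box p -> p (the dual of axiom B) characterises the symmetric frames. Every such R is symmetric — valid.
(D) Box p -> Dia p is axiom D, which corresponds to seriality. Every such R is serial — valid.
(E) Dia Dia p -> Dia p is the dual of axiom 4, which corresponds to transitivity. Every such R is transitive — valid.

A, B, C, D, E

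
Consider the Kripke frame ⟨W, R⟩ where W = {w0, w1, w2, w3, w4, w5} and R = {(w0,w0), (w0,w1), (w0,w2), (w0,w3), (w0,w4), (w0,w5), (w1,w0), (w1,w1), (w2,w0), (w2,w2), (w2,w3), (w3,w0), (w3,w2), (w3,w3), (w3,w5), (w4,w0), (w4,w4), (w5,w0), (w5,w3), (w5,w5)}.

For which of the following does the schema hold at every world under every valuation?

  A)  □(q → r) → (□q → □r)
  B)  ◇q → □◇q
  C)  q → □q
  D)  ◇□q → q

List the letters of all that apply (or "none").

R is symmetric: every R-edge is matched by its reverse.
R is not euclidean: w0 R w1 and w0 R w2 but not w1 R w2.
R is not a subset of the identity: w0 R w1 with w0 ≠ w1.
(A) this is just K, valid on every normal frame.
(B) ◇q → □◇q is axiom 5; it is valid on a frame exactly when R is euclidean. R is not euclidean, so not valid.
(C) q → □q is equivalent to ◇p→p; it holds exactly when R ⊆ identity. Here R ⊄ identity — not valid.
(D) ◇□q → q (the dual of axiom B) characterises the symmetric frames. R is symmetric — valid.

A, D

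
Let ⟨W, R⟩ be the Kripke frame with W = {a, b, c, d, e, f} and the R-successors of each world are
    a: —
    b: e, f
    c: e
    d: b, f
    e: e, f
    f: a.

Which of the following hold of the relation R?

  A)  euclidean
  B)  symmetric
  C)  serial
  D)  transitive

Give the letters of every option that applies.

(A) not euclidean: b R f and b R e but not f R e.
(B) not symmetric: b R e but not e R b.
(C) not serial: a has no R-successor.
(D) not transitive: b R f and f R a but not b R a.

none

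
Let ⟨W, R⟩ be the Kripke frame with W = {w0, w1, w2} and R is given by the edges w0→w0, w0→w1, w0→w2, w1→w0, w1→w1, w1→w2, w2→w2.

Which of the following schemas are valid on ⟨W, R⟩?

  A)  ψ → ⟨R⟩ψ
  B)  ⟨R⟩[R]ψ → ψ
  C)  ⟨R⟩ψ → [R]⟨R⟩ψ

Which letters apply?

R is reflexive: each world relates to itself.
R is not symmetric: w0 R w2 but not w2 R w0.
R is not euclidean: w0 R w2 and w0 R w0 but not w2 R w0.
(A) ψ → ⟨R⟩ψ is the dual of axiom T, which corresponds to reflexivity. R is reflexive — valid.
(B) ⟨R⟩[R]ψ → ψ (the dual of axiom B) characterises the symmetric frames. R is not symmetric — not valid.
(C) ⟨R⟩ψ → [R]⟨R⟩ψ is axiom 5; it is valid on a frame exactly when R is euclidean. R is not euclidean, so not valid.

A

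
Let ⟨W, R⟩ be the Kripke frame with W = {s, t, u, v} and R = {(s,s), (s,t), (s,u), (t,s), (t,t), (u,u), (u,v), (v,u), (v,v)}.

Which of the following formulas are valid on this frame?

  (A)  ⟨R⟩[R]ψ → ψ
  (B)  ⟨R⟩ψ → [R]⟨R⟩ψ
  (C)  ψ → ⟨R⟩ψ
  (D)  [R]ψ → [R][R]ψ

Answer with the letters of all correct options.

R is reflexive: each world relates to itself.
R is not symmetric: s R u but not u R s.
R is not transitive: s R u and u R v but not s R v.
R is not euclidean: s R t and s R u but not t R u.
(A) ⟨R⟩[R]ψ → ψ is the dual of axiom B, which corresponds to symmetry. R is not symmetric — not valid.
(B) ⟨R⟩ψ → [R]⟨R⟩ψ is axiom 5, which corresponds to the euclidean property. R is not euclidean — not valid.
(C) ψ → ⟨R⟩ψ is the dual of axiom T, which corresponds to reflexivity. R is reflexive — valid.
(D) [R]ψ → [R][R]ψ is axiom 4, which corresponds to transitivity. R is not transitive — not valid.

C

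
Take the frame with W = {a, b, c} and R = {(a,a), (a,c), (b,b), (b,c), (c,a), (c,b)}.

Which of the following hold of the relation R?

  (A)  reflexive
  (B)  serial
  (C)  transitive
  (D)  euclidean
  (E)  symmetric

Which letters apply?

(A) not reflexive: not c R c.
(B) serial: every world has an R-successor.
(C) not transitive: a R c and c R b but not a R b.
(D) not euclidean: c R a and c R b but not a R b.
(E) symmetric: every R-edge is matched by its reverse.

B, E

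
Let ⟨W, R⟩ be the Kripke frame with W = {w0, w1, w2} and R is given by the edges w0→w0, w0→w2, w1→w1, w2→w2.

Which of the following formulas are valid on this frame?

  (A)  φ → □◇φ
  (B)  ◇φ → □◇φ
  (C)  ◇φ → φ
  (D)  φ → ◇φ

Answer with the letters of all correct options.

R is reflexive: each world relates to itself.
R is not symmetric: w0 R w2 but not w2 R w0.
R is not euclidean: w0 R w2 and w0 R w0 but not w2 R w0.
R is not a subset of the identity: w0 R w2 with w0 ≠ w2.
(A) φ → □◇φ is axiom B; it is valid on a frame exactly when R is symmetric. R is not symmetric, so not valid.
(B) ◇φ → □◇φ (axiom 5) characterises the euclidean frames. R is not euclidean — not valid.
(C) ◇φ → φ is valid only on frames where every R-edge is a self-loop. Here R ⊄ identity — not valid.
(D) the dual of axiom T: valid iff R is reflexive. R is reflexive — valid.

D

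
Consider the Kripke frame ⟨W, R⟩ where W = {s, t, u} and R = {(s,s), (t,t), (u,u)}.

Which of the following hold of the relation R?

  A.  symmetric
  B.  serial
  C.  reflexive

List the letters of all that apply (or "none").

A, B, C

(A) symmetric: every R-edge is matched by its reverse.
(B) serial: every world has an R-successor.
(C) reflexive: each world relates to itself.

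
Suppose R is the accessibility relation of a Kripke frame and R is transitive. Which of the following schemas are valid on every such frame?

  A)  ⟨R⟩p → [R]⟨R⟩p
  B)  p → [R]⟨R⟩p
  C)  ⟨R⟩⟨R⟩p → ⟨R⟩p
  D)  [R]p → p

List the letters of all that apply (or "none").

C

(A) ⟨R⟩p → [R]⟨R⟩p is axiom 5; it is valid on a frame exactly when R is euclidean. Such an R need not be euclidean, so not valid.
(B) p → [R]⟨R⟩p is axiom B, which corresponds to symmetry. Such an R need not be symmetric — not valid.
(C) ⟨R⟩⟨R⟩p → ⟨R⟩p (the dual of axiom 4) characterises the transitive frames. Every such R is transitive — valid.
(D) [R]p → p (axiom T) characterises the reflexive frames. Such an R need not be reflexive — not valid.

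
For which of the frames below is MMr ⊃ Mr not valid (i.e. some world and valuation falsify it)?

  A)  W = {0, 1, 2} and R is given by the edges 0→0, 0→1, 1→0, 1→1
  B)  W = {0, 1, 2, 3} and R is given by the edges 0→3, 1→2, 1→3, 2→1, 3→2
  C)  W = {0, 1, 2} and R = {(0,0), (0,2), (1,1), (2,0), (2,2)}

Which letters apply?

B

The schema MMr ⊃ Mr is the dual of axiom 4; it is valid on a frame iff R is transitive.
(A) R is transitive (R is closed under composition), so the schema is valid here.
(B) R is not transitive (0 R 3 and 3 R 2 but not 0 R 2), so the schema fails here.
(C) R is transitive (R is closed under composition), so the schema is valid here.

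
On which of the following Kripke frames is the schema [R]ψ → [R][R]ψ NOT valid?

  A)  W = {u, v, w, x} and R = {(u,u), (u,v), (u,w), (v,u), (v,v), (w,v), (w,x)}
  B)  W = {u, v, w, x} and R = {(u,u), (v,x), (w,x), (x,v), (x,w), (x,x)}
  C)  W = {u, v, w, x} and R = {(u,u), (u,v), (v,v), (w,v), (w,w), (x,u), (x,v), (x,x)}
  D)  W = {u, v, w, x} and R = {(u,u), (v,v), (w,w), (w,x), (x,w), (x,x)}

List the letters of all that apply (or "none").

The schema [R]ψ → [R][R]ψ is axiom 4; it is valid on a frame iff R is transitive.
(A) R is not transitive (u R w and w R x but not u R x), so the schema fails here.
(B) R is not transitive (v R x and x R v but not v R v), so the schema fails here.
(C) R is transitive (R is closed under composition), so the schema is valid here.
(D) R is transitive (R is closed under composition), so the schema is valid here.

A, B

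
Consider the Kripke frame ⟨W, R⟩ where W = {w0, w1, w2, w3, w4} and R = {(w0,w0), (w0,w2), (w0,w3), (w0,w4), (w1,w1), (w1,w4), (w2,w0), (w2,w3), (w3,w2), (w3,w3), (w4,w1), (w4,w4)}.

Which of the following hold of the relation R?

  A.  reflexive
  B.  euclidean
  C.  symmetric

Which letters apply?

none

(A) not reflexive: not w2 R w2.
(B) not euclidean: w0 R w2 and w0 R w4 but not w2 R w4.
(C) not symmetric: w0 R w3 but not w3 R w0.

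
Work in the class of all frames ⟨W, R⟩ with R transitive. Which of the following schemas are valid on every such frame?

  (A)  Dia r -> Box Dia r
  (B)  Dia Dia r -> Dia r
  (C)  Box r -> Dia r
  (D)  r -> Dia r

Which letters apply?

(A) Dia r -> Box Dia r (axiom 5) characterises the euclidean frames. Such an R need not be euclidean — not valid.
(B) Dia Dia r -> Dia r is the dual of axiom 4, which corresponds to transitivity. Every such R is transitive — valid.
(C) Box r -> Dia r is axiom D, which corresponds to seriality. Such an R need not be serial — not valid.
(D) r -> Dia r (the dual of axiom T) characterises the reflexive frames. Such an R need not be reflexive — not valid.

B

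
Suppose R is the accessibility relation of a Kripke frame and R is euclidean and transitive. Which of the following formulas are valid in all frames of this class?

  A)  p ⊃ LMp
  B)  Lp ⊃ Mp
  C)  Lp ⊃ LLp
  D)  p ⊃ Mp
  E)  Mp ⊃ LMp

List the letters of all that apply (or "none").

C, E

(A) axiom B: valid iff R is symmetric. Such an R need not be symmetric — not valid.
(B) Lp ⊃ Mp (axiom D) characterises the serial frames. Such an R need not be serial — not valid.
(C) Lp ⊃ LLp is axiom 4; it is valid on a frame exactly when R is transitive. Every such R is transitive, so valid.
(D) p ⊃ Mp is the dual of axiom T, which corresponds to reflexivity. Such an R need not be reflexive — not valid.
(E) Mp ⊃ LMp is axiom 5; it is valid on a frame exactly when R is euclidean. Every such R is euclidean, so valid.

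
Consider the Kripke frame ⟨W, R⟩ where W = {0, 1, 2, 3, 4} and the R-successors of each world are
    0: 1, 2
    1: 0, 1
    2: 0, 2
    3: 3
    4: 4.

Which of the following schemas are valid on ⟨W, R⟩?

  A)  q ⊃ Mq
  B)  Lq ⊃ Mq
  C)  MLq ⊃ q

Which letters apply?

B, C

R is not reflexive: not 0 R 0.
R is symmetric: every R-edge is matched by its reverse.
R is serial: every world has an R-successor.
(A) q ⊃ Mq (the dual of axiom T) characterises the reflexive frames. R is not reflexive — not valid.
(B) axiom D: valid iff R is serial. R is serial — valid.
(C) MLq ⊃ q (the dual of axiom B) characterises the symmetric frames. R is symmetric — valid.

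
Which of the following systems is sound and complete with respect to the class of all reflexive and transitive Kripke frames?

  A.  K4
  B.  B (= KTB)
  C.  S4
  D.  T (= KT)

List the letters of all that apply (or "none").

(A) K4 is determined by the class of transitive frames.
(B) B (= KTB) is determined by the class of reflexive and symmetric frames.
(C) S4 is determined by exactly this class.
(D) T (= KT) is determined by the class of reflexive frames.

C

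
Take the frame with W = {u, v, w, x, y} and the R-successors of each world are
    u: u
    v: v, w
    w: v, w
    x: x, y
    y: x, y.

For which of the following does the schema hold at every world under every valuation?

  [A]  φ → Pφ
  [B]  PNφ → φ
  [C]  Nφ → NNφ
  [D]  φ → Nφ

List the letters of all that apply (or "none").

A, B, C

R is reflexive: each world relates to itself.
R is symmetric: every R-edge is matched by its reverse.
R is transitive: R is closed under composition.
R is not a subset of the identity: v R w with v ≠ w.
(A) the dual of axiom T: valid iff R is reflexive. R is reflexive — valid.
(B) PNφ → φ is the dual of axiom B, which corresponds to symmetry. R is symmetric — valid.
(C) Nφ → NNφ (axiom 4) characterises the transitive frames. R is transitive — valid.
(D) φ → Nφ is equivalent to ◇p→p; it holds exactly when R ⊆ identity. Here R ⊄ identity — not valid.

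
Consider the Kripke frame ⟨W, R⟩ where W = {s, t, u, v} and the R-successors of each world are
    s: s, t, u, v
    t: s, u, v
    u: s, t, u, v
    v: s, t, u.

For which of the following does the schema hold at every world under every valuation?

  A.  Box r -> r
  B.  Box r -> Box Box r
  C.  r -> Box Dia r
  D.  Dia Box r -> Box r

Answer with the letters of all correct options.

C

R is not reflexive: not t R t.
R is symmetric: every R-edge is matched by its reverse.
R is not transitive: t R s and s R t but not t R t.
R is not euclidean: s R t and s R t but not t R t.
(A) Box r -> r is axiom T; it is valid on a frame exactly when R is reflexive. R is not reflexive, so not valid.
(B) Box r -> Box Box r (axiom 4) characterises the transitive frames. R is not transitive — not valid.
(C) r -> Box Dia r (axiom B) characterises the symmetric frames. R is symmetric — valid.
(D) Dia Box r -> Box r is the dual of axiom 5; it is valid on a frame exactly when R is euclidean. R is not euclidean, so not valid.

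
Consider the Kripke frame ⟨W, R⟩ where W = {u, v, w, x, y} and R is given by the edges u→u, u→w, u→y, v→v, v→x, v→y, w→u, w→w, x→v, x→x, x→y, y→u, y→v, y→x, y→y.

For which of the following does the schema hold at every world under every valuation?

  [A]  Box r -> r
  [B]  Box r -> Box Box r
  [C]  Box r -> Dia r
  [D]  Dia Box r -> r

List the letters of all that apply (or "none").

R is reflexive: each world relates to itself.
R is symmetric: every R-edge is matched by its reverse.
R is not transitive: u R y and y R v but not u R v.
R is serial: every world has an R-successor.
(A) Box r -> r is axiom T; it is valid on a frame exactly when R is reflexive. R is reflexive, so valid.
(B) axiom 4: valid iff R is transitive. R is not transitive — not valid.
(C) Box r -> Dia r (axiom D) characterises the serial frames. R is serial — valid.
(D) Dia Box r -> r (the dual of axiom B) characterises the symmetric frames. R is symmetric — valid.

A, C, D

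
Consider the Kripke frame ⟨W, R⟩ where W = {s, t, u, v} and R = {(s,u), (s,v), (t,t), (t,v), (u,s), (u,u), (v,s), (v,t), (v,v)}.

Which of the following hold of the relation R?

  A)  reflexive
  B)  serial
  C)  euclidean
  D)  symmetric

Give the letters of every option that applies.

B, D

(A) not reflexive: not s R s.
(B) serial: every world has an R-successor.
(C) not euclidean: s R u and s R v but not u R v.
(D) symmetric: every R-edge is matched by its reverse.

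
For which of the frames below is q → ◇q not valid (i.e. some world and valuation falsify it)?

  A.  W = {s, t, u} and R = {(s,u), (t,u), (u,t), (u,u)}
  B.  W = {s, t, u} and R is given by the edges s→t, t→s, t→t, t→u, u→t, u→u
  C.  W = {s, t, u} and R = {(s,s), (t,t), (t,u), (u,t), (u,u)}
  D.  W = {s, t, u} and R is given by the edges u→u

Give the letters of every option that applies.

The schema q → ◇q is the dual of axiom T; it is valid on a frame iff R is reflexive.
(A) R is not reflexive (not s R s), so the schema fails here.
(B) R is not reflexive (not s R s), so the schema fails here.
(C) R is reflexive (each world relates to itself), so the schema is valid here.
(D) R is not reflexive (not s R s), so the schema fails here.

A, B, D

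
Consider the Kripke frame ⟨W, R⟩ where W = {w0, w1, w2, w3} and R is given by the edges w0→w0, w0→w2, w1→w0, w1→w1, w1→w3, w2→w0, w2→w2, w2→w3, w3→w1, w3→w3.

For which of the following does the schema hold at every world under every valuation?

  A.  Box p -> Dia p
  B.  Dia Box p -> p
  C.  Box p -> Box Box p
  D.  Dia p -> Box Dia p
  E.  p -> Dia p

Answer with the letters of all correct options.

A, E

R is reflexive: each world relates to itself.
R is not symmetric: w1 R w0 but not w0 R w1.
R is not transitive: w0 R w2 and w2 R w3 but not w0 R w3.
R is not euclidean: w1 R w0 and w1 R w1 but not w0 R w1.
R is serial: every world has an R-successor.
(A) Box p -> Dia p is axiom D; it is valid on a frame exactly when R is serial. R is serial, so valid.
(B) Dia Box p -> p is the dual of axiom B; it is valid on a frame exactly when R is symmetric. R is not symmetric, so not valid.
(C) Box p -> Box Box p is axiom 4; it is valid on a frame exactly when R is transitive. R is not transitive, so not valid.
(D) Dia p -> Box Dia p is axiom 5, which corresponds to the euclidean property. R is not euclidean — not valid.
(E) p -> Dia p is the dual of axiom T, which corresponds to reflexivity. R is reflexive — valid.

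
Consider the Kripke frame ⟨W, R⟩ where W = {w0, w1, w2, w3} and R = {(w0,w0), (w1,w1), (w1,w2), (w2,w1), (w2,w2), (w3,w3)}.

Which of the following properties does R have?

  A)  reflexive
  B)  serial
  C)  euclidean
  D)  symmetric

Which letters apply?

(A) reflexive: each world relates to itself.
(B) serial: every world has an R-successor.
(C) euclidean: any two R-successors of the same world are R-related.
(D) symmetric: every R-edge is matched by its reverse.

A, B, C, D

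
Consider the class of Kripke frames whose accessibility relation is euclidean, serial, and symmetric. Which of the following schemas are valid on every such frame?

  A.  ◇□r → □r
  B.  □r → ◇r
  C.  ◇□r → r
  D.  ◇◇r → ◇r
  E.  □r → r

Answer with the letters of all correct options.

A, B, C, D, E

Serial, symmetric and euclidean together give transitive (from symmetry + euclidean) and then reflexive; the relation is an equivalence.
(A) ◇□r → □r (the dual of axiom 5) characterises the euclidean frames. Every such R is euclidean — valid.
(B) □r → ◇r is axiom D, which corresponds to seriality. Every such R is serial — valid.
(C) ◇□r → r is the dual of axiom B, which corresponds to symmetry. Every such R is symmetric — valid.
(D) ◇◇r → ◇r is the dual of axiom 4; it is valid on a frame exactly when R is transitive. Every such R is transitive, so valid.
(E) □r → r is axiom T; it is valid on a frame exactly when R is reflexive. Every such R is reflexive, so valid.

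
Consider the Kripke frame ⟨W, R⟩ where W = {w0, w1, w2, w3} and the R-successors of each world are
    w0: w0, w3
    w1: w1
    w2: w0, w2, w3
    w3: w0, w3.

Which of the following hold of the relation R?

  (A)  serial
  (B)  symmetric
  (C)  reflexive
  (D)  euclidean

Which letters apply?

A, C

(A) serial: every world has an R-successor.
(B) not symmetric: w2 R w0 but not w0 R w2.
(C) reflexive: each world relates to itself.
(D) not euclidean: w2 R w0 and w2 R w2 but not w0 R w2.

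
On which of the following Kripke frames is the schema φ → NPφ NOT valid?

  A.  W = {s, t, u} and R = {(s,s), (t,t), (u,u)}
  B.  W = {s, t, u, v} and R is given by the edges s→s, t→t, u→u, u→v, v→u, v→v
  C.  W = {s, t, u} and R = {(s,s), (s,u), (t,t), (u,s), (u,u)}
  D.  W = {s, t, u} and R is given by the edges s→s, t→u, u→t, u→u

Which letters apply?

The schema φ → NPφ is axiom B; it is valid on a frame iff R is symmetric.
(A) R is symmetric (every R-edge is matched by its reverse), so the schema is valid here.
(B) R is symmetric (every R-edge is matched by its reverse), so the schema is valid here.
(C) R is symmetric (every R-edge is matched by its reverse), so the schema is valid here.
(D) R is symmetric (every R-edge is matched by its reverse), so the schema is valid here.

none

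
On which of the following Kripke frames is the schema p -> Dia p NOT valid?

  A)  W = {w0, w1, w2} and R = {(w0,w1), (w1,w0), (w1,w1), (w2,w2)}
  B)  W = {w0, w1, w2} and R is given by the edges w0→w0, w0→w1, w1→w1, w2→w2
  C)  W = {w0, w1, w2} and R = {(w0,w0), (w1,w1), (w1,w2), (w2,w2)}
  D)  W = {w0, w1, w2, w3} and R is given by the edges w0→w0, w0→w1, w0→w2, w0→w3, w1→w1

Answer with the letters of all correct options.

The schema p -> Dia p is the dual of axiom T; it is valid on a frame iff R is reflexive.
(A) R is not reflexive (not w0 R w0), so the schema fails here.
(B) R is reflexive (each world relates to itself), so the schema is valid here.
(C) R is reflexive (each world relates to itself), so the schema is valid here.
(D) R is not reflexive (not w2 R w2), so the schema fails here.

A, D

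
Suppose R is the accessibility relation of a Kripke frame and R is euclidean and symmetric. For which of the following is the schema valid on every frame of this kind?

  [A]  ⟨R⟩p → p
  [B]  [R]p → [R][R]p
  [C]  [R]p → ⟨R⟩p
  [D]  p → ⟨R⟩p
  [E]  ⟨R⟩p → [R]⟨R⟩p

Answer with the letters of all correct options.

A symmetric euclidean relation is transitive (uRv and vRw give vRu by symmetry, then uRw by the euclidean condition, applied at v).
(A) ⟨R⟩p → p is the converse of T; it holds exactly when R ⊆ identity. Such an R need not be a subset of the identity — not valid.
(B) [R]p → [R][R]p is axiom 4; it is valid on a frame exactly when R is transitive. Every such R is transitive, so valid.
(C) [R]p → ⟨R⟩p (axiom D) characterises the serial frames. Such an R need not be serial — not valid.
(D) p → ⟨R⟩p (the dual of axiom T) characterises the reflexive frames. Such an R need not be reflexive — not valid.
(E) ⟨R⟩p → [R]⟨R⟩p is axiom 5; it is valid on a frame exactly when R is euclidean. Every such R is euclidean, so valid.

B, E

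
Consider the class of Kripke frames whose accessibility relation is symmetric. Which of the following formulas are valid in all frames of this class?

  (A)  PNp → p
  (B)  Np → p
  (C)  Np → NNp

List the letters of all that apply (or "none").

A

(A) PNp → p (the dual of axiom B) characterises the symmetric frames. Every such R is symmetric — valid.
(B) axiom T: valid iff R is reflexive. Such an R need not be reflexive — not valid.
(C) Np → NNp (axiom 4) characterises the transitive frames. Such an R need not be transitive — not valid.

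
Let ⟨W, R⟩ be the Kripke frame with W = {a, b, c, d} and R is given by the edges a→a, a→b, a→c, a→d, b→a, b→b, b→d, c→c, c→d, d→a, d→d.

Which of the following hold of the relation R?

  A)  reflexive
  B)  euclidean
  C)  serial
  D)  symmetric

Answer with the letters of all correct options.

(A) reflexive: each world relates to itself.
(B) not euclidean: a R b and a R c but not b R c.
(C) serial: every world has an R-successor.
(D) not symmetric: a R c but not c R a.

A, C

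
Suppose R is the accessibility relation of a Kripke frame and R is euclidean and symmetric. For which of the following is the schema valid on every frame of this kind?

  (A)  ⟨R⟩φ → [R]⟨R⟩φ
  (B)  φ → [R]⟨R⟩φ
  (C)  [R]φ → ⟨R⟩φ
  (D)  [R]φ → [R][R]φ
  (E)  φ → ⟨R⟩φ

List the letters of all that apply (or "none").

A, B, D

A symmetric euclidean relation is transitive (uRv and vRw give vRu by symmetry, then uRw by the euclidean condition, applied at v).
(A) ⟨R⟩φ → [R]⟨R⟩φ is axiom 5, which corresponds to the euclidean property. Every such R is euclidean — valid.
(B) φ → [R]⟨R⟩φ is axiom B; it is valid on a frame exactly when R is symmetric. Every such R is symmetric, so valid.
(C) [R]φ → ⟨R⟩φ (axiom D) characterises the serial frames. Such an R need not be serial — not valid.
(D) [R]φ → [R][R]φ (axiom 4) characterises the transitive frames. Every such R is transitive — valid.
(E) φ → ⟨R⟩φ is the dual of axiom T; it is valid on a frame exactly when R is reflexive. Such an R need not be reflexive, so not valid.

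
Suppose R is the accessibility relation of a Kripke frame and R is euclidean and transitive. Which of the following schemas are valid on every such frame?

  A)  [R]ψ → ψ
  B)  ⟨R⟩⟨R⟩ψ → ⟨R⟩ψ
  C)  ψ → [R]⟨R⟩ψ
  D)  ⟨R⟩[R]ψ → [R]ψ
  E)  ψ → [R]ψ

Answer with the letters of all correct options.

(A) [R]ψ → ψ is axiom T, which corresponds to reflexivity. Such an R need not be reflexive — not valid.
(B) the dual of axiom 4: valid iff R is transitive. Every such R is transitive — valid.
(C) ψ → [R]⟨R⟩ψ (axiom B) characterises the symmetric frames. Such an R need not be symmetric — not valid.
(D) ⟨R⟩[R]ψ → [R]ψ (the dual of axiom 5) characterises the euclidean frames. Every such R is euclidean — valid.
(E) ψ → [R]ψ (equivalent to ◇p→p) corresponds to R being a subset of the identity. Such an R need not be a subset of the identity, so not valid.

B, D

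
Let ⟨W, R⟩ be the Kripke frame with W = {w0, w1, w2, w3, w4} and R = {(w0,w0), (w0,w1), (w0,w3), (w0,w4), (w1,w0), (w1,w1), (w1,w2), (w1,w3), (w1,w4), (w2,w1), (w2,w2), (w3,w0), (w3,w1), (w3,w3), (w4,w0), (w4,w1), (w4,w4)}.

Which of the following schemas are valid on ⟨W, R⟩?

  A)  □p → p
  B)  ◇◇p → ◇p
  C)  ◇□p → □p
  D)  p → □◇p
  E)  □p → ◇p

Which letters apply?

A, D, E

R is reflexive: each world relates to itself.
R is symmetric: every R-edge is matched by its reverse.
R is not transitive: w0 R w1 and w1 R w2 but not w0 R w2.
R is not euclidean: w0 R w3 and w0 R w4 but not w3 R w4.
R is serial: every world has an R-successor.
(A) □p → p is axiom T, which corresponds to reflexivity. R is reflexive — valid.
(B) ◇◇p → ◇p (the dual of axiom 4) characterises the transitive frames. R is not transitive — not valid.
(C) ◇□p → □p is the dual of axiom 5, which corresponds to the euclidean property. R is not euclidean — not valid.
(D) p → □◇p is axiom B; it is valid on a frame exactly when R is symmetric. R is symmetric, so valid.
(E) axiom D: valid iff R is serial. R is serial — valid.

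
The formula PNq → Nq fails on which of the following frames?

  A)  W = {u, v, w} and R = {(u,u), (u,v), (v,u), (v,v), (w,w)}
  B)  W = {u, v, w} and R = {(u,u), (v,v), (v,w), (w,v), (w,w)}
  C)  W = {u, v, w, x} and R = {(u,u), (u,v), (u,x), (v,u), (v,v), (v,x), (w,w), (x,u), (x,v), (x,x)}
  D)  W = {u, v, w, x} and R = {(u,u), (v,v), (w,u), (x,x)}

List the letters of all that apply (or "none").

none

The schema PNq → Nq is the dual of axiom 5; it is valid on a frame iff R is euclidean.
(A) R is euclidean (any two R-successors of the same world are R-related), so the schema is valid here.
(B) R is euclidean (any two R-successors of the same world are R-related), so the schema is valid here.
(C) R is euclidean (any two R-successors of the same world are R-related), so the schema is valid here.
(D) R is euclidean (any two R-successors of the same world are R-related), so the schema is valid here.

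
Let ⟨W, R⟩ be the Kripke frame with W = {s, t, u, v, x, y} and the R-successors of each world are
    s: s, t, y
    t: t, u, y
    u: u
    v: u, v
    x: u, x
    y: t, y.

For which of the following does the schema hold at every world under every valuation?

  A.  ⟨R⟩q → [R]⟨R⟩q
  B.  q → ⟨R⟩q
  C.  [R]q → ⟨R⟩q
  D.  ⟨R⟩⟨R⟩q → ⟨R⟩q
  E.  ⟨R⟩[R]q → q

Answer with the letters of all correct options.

R is reflexive: each world relates to itself.
R is not symmetric: s R t but not t R s.
R is not transitive: s R t and t R u but not s R u.
R is not euclidean: s R t and s R s but not t R s.
R is serial: every world has an R-successor.
(A) ⟨R⟩q → [R]⟨R⟩q is axiom 5; it is valid on a frame exactly when R is euclidean. R is not euclidean, so not valid.
(B) q → ⟨R⟩q is the dual of axiom T, which corresponds to reflexivity. R is reflexive — valid.
(C) [R]q → ⟨R⟩q is axiom D, which corresponds to seriality. R is serial — valid.
(D) ⟨R⟩⟨R⟩q → ⟨R⟩q (the dual of axiom 4) characterises the transitive frames. R is not transitive — not valid.
(E) the dual of axiom B: valid iff R is symmetric. R is not symmetric — not valid.

B, C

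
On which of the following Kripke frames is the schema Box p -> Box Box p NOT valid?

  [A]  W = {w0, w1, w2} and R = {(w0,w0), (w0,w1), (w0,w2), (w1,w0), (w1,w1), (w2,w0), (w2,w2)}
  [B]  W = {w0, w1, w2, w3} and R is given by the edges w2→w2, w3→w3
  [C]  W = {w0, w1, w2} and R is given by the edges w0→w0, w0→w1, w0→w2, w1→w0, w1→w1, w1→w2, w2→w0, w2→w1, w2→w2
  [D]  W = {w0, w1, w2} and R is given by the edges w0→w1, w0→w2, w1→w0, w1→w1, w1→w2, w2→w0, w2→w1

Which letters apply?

A, D

The schema Box p -> Box Box p is axiom 4; it is valid on a frame iff R is transitive.
(A) R is not transitive (w1 R w0 and w0 R w2 but not w1 R w2), so the schema fails here.
(B) R is transitive (R is closed under composition), so the schema is valid here.
(C) R is transitive (R is closed under composition), so the schema is valid here.
(D) R is not transitive (w0 R w1 and w1 R w0 but not w0 R w0), so the schema fails here.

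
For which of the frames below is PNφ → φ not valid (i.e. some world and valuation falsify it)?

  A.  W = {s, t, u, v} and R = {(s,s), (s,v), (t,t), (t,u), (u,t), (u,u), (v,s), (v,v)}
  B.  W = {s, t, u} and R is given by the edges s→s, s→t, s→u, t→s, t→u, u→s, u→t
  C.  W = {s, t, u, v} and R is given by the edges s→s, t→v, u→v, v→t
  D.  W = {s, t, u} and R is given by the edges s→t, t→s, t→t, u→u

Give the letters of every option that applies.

The schema PNφ → φ is the dual of axiom B; it is valid on a frame iff R is symmetric.
(A) R is symmetric (every R-edge is matched by its reverse), so the schema is valid here.
(B) R is symmetric (every R-edge is matched by its reverse), so the schema is valid here.
(C) R is not symmetric (u R v but not v R u), so the schema fails here.
(D) R is symmetric (every R-edge is matched by its reverse), so the schema is valid here.

C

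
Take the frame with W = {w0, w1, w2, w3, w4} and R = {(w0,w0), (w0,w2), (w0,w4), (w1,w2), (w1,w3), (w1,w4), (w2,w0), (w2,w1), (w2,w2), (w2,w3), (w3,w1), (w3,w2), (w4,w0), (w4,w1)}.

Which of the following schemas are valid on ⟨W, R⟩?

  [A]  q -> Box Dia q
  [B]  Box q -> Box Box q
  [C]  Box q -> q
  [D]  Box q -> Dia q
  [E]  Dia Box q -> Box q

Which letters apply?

R is not reflexive: not w1 R w1.
R is symmetric: every R-edge is matched by its reverse.
R is not transitive: w0 R w2 and w2 R w1 but not w0 R w1.
R is not euclidean: w0 R w2 and w0 R w4 but not w2 R w4.
R is serial: every world has an R-successor.
(A) axiom B: valid iff R is symmetric. R is symmetric — valid.
(B) Box q -> Box Box q is axiom 4; it is valid on a frame exactly when R is transitive. R is not transitive, so not valid.
(C) Box q -> q is axiom T, which corresponds to reflexivity. R is not reflexive — not valid.
(D) axiom D: valid iff R is serial. R is serial — valid.
(E) Dia Box q -> Box q is the dual of axiom 5, which corresponds to the euclidean property. R is not euclidean — not valid.

A, D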